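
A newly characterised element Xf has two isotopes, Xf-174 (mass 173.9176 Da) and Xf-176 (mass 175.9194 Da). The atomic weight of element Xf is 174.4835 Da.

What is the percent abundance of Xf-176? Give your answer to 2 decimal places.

28.27%

With x = fraction of Xf-174 (so Xf-176 is 1 − x):
173.9176·x + 175.9194·(1 − x) = 174.4835
(173.9176 − 175.9194)·x = 174.4835 − 175.9194
x = -1.4359 / -2.0018 = 0.71730 → 71.73% Xf-174, 28.27% Xf-176.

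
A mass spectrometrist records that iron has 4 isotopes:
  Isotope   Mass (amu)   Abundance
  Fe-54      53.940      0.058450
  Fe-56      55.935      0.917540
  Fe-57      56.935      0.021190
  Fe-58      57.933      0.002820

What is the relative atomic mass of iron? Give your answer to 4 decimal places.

Weight each isotope mass by its fractional abundance: 0.058450 × 53.940 + 0.917540 × 55.935 + 0.021190 × 56.935 + 0.002820 × 57.933
= 3.15279 + 51.32260 + 1.20645 + 0.16337 = 55.84521 amu

55.8452 amu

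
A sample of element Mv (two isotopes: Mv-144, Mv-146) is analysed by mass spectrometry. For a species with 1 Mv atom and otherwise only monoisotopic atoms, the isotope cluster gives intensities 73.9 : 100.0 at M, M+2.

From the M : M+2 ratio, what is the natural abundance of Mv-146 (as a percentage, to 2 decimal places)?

57.50%

Write p for the Mv-144 fraction. I(M+2)/I(M) = [C(1,1)·p^0·(1−p)] / p^1 = 1·(1−p)/p = 100.0/73.9 = 1.3532
(1−p)/p = 1.3532/1 = 1.3532  ⇒  p = 1/(1 + 1.3532) = 0.4250
Mv-144: 42.50%, Mv-146: 57.50%.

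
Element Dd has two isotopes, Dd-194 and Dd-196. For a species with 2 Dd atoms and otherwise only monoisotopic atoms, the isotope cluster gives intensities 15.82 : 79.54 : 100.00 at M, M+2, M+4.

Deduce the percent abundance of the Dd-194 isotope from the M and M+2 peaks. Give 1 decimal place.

If p is the fraction of Dd that is Dd-194, then I(M+2)/I(M) = [C(2,1)·p^1·(1−p)] / p^2 = 2·(1−p)/p = 79.54/15.82 = 5.0278
(1−p)/p = 5.0278/2 = 2.5139  ⇒  p = 1/(1 + 2.5139) = 0.2846
Dd-194: 28.5%, Dd-196: 71.5%.

28.5%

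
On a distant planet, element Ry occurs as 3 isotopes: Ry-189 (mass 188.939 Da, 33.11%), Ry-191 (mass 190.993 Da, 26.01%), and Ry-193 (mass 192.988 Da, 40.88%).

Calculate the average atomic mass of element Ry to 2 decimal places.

191.13 Da

The abundance-weighted mean is 0.3311 × 188.939 + 0.2601 × 190.993 + 0.4088 × 192.988
= 62.5577 + 49.6773 + 78.8935 = 191.1285 Da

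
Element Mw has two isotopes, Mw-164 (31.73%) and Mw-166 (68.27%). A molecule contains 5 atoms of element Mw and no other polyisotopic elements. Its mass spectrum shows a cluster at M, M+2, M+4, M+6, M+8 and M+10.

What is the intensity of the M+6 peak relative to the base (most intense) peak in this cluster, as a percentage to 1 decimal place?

Term probabilities: M 0.0032, M+2 0.0346, M+4 0.1489, M+6 0.3204, M+8 0.3446, M+10 0.1483. Base peak = M+8.
P(M+8) = C(5,4) × 0.3173^1 × 0.6827^4 = 5 × 0.3173 × 0.2172299 = 0.344635 (base)
P(M+6) = C(5,3) × 0.3173^2 × 0.6827^3 = 10 × 0.10067929 × 0.31819233 = 0.320354
Relative intensity = 0.320354 / 0.344635 × 100 = 93.0

93.0%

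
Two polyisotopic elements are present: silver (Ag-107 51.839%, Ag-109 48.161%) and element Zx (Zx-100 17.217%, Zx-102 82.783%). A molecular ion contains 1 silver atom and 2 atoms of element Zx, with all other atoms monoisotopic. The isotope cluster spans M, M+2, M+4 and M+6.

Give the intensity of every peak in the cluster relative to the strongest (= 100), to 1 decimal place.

Silver pattern (n=1): 0.51839 : 0.48161
Element Zx pattern (n=2): 0.02964251 : 0.28505498 : 0.68530251
Convolve the two distributions (both contribute in 2-u steps):
  M: 0.51839×0.02964251 = 0.015366
  M+2: 0.51839×0.28505498 + 0.48161×0.02964251 = 0.162046
  M+4: 0.51839×0.68530251 + 0.48161×0.28505498 = 0.492539
  M+6: 0.48161×0.68530251 = 0.330049
Scale to base peak (0.492539) = 100: 3.1 : 32.9 : 100.0 : 67.0

3.1 : 32.9 : 100.0 : 67.0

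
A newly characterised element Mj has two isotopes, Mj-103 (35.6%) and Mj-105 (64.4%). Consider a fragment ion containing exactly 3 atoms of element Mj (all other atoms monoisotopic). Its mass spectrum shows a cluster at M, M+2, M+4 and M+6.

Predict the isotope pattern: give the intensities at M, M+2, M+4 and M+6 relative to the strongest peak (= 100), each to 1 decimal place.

Each Mj atom is independently Mj-103 (p = 0.356) or Mj-105 (q = 0.644); the cluster is the binomial expansion (p + q)^3.
P(M) = 0.356^3 = 0.045118
P(M+2) = 3 × 0.356^2 × 0.644^1 = 0.244854
P(M+4) = 3 × 0.356^1 × 0.644^2 = 0.442938
P(M+6) = 0.644^3 = 0.267090
The M+4 peak is largest (0.442938); scaling to 100 gives 10.2 : 55.3 : 100.0 : 60.3.

10.2 : 55.3 : 100.0 : 60.3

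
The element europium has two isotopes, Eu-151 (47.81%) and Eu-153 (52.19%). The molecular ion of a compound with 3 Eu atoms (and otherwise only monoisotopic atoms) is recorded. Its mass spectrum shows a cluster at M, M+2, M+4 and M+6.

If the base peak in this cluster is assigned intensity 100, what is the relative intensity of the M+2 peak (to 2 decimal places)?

91.61

Term probabilities: M 0.1093, M+2 0.3579, M+4 0.3907, M+6 0.1422. Base peak = M+4.
P(M+4) = C(3,2) × 0.4781^1 × 0.5219^2 = 3 × 0.4781 × 0.27237961 = 0.390674 (base)
P(M+2) = C(3,1) × 0.4781^2 × 0.5219^1 = 3 × 0.22857961 × 0.5219 = 0.357887
Relative intensity = 0.357887 / 0.390674 × 100 = 91.61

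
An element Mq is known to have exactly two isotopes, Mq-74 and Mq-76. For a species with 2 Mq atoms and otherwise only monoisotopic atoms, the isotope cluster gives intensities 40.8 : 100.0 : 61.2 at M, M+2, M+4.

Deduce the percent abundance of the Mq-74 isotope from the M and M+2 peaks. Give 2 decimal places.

44.93%

Write p for the Mq-74 fraction. I(M+2)/I(M) = [C(2,1)·p^1·(1−p)] / p^2 = 2·(1−p)/p = 100.0/40.8 = 2.4510
(1−p)/p = 2.4510/2 = 1.2255  ⇒  p = 1/(1 + 1.2255) = 0.4493
Mq-74: 44.93%, Mq-76: 55.07%.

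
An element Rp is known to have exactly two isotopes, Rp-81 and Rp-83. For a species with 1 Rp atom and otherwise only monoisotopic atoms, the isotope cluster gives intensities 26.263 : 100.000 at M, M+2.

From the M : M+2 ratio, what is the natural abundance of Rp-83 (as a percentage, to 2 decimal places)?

79.20%

Write p for the Rp-81 fraction. I(M+2)/I(M) = [C(1,1)·p^0·(1−p)] / p^1 = 1·(1−p)/p = 100.000/26.263 = 3.8076
(1−p)/p = 3.8076/1 = 3.8076  ⇒  p = 1/(1 + 3.8076) = 0.2080
Rp-81: 20.80%, Rp-83: 79.20%.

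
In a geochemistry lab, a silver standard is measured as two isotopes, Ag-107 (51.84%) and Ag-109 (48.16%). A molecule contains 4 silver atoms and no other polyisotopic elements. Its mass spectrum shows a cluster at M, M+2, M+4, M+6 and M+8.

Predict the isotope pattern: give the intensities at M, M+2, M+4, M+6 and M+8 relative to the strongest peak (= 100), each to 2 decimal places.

19.31 : 71.76 : 100.00 : 61.93 : 14.38

The 4 Ag atoms are independent, so intensities follow the terms of (0.5184 + 0.4816)^4.
P(M) = 0.5184^4 = 0.072220
P(M+2) = 4 × 0.5184^3 × 0.4816^1 = 0.268375
P(M+4) = 6 × 0.5184^2 × 0.4816^2 = 0.373985
P(M+6) = 4 × 0.5184^1 × 0.4816^3 = 0.231624
P(M+8) = 0.4816^4 = 0.053795
The M+4 peak is largest (0.373985); scaling to 100 gives 19.31 : 71.76 : 100.00 : 61.93 : 14.38.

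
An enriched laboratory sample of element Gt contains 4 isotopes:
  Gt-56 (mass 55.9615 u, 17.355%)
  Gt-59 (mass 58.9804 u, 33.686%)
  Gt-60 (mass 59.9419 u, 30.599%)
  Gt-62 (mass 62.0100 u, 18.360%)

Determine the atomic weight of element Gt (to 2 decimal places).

Ar = Σ fᵢ·mᵢ = 0.17355 × 55.9615 + 0.33686 × 58.9804 + 0.30599 × 59.9419 + 0.18360 × 62.0100
= 9.71212 + 19.86814 + 18.34162 + 11.38504 = 59.30692 u

59.31 u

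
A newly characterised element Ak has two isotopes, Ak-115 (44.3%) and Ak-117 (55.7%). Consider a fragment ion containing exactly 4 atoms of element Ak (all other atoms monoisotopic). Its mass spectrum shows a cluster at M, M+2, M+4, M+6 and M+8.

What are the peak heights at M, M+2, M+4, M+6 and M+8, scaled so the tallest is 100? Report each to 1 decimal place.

10.5 : 53.0 : 100.0 : 83.8 : 26.3

The 4 Ak atoms are independent, so intensities follow the terms of (0.443 + 0.557)^4.
P(M) = 0.443^4 = 0.038514
P(M+2) = 4 × 0.443^3 × 0.557^1 = 0.193699
P(M+4) = 6 × 0.443^2 × 0.557^2 = 0.365316
P(M+6) = 4 × 0.443^1 × 0.557^3 = 0.306217
P(M+8) = 0.557^4 = 0.096254
The M+4 peak is largest (0.365316); scaling to 100 gives 10.5 : 53.0 : 100.0 : 83.8 : 26.3.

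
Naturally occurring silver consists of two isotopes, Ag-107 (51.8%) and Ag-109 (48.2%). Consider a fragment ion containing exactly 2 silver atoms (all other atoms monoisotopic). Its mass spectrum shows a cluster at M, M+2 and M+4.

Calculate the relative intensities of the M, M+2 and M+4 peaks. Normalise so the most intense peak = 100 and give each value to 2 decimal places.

Each Ag atom is independently Ag-107 (p = 0.518) or Ag-109 (q = 0.482); the cluster is the binomial expansion (p + q)^2.
P(M) = 0.518^2 = 0.268324
P(M+2) = 2 × 0.518^1 × 0.482^1 = 0.499352
P(M+4) = 0.482^2 = 0.232324
The M+2 peak is largest (0.499352); scaling to 100 gives 53.73 : 100.00 : 46.53.

53.73 : 100.00 : 46.53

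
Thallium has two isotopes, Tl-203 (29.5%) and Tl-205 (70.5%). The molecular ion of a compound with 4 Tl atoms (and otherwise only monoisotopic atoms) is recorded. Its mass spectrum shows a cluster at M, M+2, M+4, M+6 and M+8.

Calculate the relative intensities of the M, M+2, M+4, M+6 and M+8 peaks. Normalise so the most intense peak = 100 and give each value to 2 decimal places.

1.83 : 17.51 : 62.77 : 100.00 : 59.75

The 4 Tl atoms are independent, so intensities follow the terms of (0.295 + 0.705)^4.
P(M) = 0.295^4 = 0.007573
P(M+2) = 4 × 0.295^3 × 0.705^1 = 0.072396
P(M+4) = 6 × 0.295^2 × 0.705^2 = 0.259522
P(M+6) = 4 × 0.295^1 × 0.705^3 = 0.413475
P(M+8) = 0.705^4 = 0.247034
The M+6 peak is largest (0.413475); scaling to 100 gives 1.83 : 17.51 : 62.77 : 100.00 : 59.75.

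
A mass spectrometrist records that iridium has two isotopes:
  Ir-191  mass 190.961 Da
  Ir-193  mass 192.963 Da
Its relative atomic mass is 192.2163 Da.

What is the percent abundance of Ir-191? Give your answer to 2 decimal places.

37.30%

With x = fraction of Ir-191 (so Ir-193 is 1 − x):
190.961·x + 192.963·(1 − x) = 192.2163
(190.961 − 192.963)·x = 192.2163 − 192.963
x = -0.7467 / -2.002 = 0.37298 → 37.30% Ir-191, 62.70% Ir-193.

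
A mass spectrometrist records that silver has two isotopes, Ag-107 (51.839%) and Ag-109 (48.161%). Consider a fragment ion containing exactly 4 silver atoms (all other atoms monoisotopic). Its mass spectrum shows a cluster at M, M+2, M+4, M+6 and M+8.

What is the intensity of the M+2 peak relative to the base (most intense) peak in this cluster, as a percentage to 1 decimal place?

71.8%

Term probabilities: M 0.0722, M+2 0.2684, M+4 0.3740, M+6 0.2316, M+8 0.0538. Base peak = M+4.
P(M+4) = C(4,2) × 0.51839^2 × 0.48161^2 = 6 × 0.26872819 × 0.23194819 = 0.373986 (base)
P(M+2) = C(4,1) × 0.51839^3 × 0.48161^1 = 4 × 0.13930601 × 0.48161 = 0.268365
Relative intensity = 0.268365 / 0.373986 × 100 = 71.8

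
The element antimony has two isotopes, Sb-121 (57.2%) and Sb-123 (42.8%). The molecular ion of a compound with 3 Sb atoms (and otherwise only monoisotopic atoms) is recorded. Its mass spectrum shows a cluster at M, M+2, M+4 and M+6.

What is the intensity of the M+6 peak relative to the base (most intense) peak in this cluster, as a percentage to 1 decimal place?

Binomial terms of (0.572 + 0.428)^3: M 0.1871, M+2 0.4201, M+4 0.3143, M+6 0.0784 → M+2 is the base peak.
P(M+2) = C(3,1) × 0.572^2 × 0.428^1 = 3 × 0.327184 × 0.4280 = 0.420104 (base)
P(M+6) = C(3,3) × 0.572^0 × 0.428^3 = 1 × 1.0000 × 0.07840275 = 0.078403
Relative intensity = 0.078403 / 0.420104 × 100 = 18.7

18.7%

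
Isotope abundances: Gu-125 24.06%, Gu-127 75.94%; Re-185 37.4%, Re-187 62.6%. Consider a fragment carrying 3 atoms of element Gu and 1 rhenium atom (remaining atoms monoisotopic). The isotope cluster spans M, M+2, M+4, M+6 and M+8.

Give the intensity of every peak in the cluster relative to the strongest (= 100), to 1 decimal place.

1.2 : 13.7 : 56.1 : 100.0 : 64.6

Element Gu pattern (n=3): 0.01392794 : 0.13188126 : 0.41625366 : 0.43793714
Rhenium pattern (n=1): 0.3740 : 0.6260
Convolve the two distributions (both contribute in 2-u steps):
  M: 0.01392794×0.3740 = 0.005209
  M+2: 0.01392794×0.6260 + 0.13188126×0.3740 = 0.058042
  M+4: 0.13188126×0.6260 + 0.41625366×0.3740 = 0.238237
  M+6: 0.41625366×0.6260 + 0.43793714×0.3740 = 0.424363
  M+8: 0.43793714×0.6260 = 0.274149
Scale to base peak (0.424363) = 100: 1.2 : 13.7 : 56.1 : 100.0 : 64.6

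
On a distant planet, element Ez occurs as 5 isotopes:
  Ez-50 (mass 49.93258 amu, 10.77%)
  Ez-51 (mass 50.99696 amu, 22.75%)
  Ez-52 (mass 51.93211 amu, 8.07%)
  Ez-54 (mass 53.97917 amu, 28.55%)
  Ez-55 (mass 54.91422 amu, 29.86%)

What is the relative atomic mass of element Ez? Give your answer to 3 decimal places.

Weight each isotope mass by its fractional abundance: 0.1077 × 49.93258 + 0.2275 × 50.99696 + 0.0807 × 51.93211 + 0.2855 × 53.97917 + 0.2986 × 54.91422
= 5.377739 + 11.601808 + 4.190921 + 15.411053 + 16.397386 = 52.978907 amu

52.979 amu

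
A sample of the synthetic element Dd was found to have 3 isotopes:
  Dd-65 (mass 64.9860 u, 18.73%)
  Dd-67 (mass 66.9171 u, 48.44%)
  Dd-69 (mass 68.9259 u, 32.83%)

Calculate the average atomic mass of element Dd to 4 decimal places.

67.2149 u

Ar = Σ fᵢ·mᵢ = 0.1873 × 64.9860 + 0.4844 × 66.9171 + 0.3283 × 68.9259
= 12.17188 + 32.41464 + 22.62837 = 67.21489 u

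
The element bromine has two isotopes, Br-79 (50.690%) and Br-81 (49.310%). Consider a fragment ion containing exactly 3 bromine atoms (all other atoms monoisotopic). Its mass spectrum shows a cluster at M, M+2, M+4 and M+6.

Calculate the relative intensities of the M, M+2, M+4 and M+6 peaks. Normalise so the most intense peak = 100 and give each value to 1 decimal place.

34.3 : 100.0 : 97.3 : 31.5

The 3 Br atoms are independent, so intensities follow the terms of (0.50690 + 0.49310)^3.
P(M) = 0.50690^3 = 0.130247
P(M+2) = 3 × 0.50690^2 × 0.49310^1 = 0.380103
P(M+4) = 3 × 0.50690^1 × 0.49310^2 = 0.369755
P(M+6) = 0.49310^3 = 0.119896
The M+2 peak is largest (0.380103); scaling to 100 gives 34.3 : 100.0 : 97.3 : 31.5.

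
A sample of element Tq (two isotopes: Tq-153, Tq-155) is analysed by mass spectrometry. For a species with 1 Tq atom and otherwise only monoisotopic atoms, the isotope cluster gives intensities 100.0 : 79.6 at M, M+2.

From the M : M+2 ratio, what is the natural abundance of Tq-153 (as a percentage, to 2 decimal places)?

If p is the fraction of Tq that is Tq-153, then I(M+2)/I(M) = [C(1,1)·p^0·(1−p)] / p^1 = 1·(1−p)/p = 79.6/100.0 = 0.7960
(1−p)/p = 0.7960/1 = 0.7960  ⇒  p = 1/(1 + 0.7960) = 0.5568
Tq-153: 55.68%, Tq-155: 44.32%.

55.68%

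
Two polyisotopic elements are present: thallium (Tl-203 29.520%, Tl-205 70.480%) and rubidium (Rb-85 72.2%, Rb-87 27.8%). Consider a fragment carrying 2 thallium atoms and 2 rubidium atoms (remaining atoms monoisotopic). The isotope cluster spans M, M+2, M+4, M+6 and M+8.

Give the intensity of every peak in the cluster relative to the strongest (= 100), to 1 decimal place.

10.5 : 58.2 : 100.0 : 53.5 : 8.9

Thallium pattern (n=2): 0.08714304 : 0.41611392 : 0.49674304
Rubidium pattern (n=2): 0.521284 : 0.401432 : 0.077284
Convolve the two distributions (both contribute in 2-u steps):
  M: 0.08714304×0.521284 = 0.045426
  M+2: 0.08714304×0.401432 + 0.41611392×0.521284 = 0.251896
  M+4: 0.08714304×0.077284 + 0.41611392×0.401432 + 0.49674304×0.521284 = 0.432720
  M+6: 0.41611392×0.077284 + 0.49674304×0.401432 = 0.231568
  M+8: 0.49674304×0.077284 = 0.038390
Scale to base peak (0.432720) = 100: 10.5 : 58.2 : 100.0 : 53.5 : 8.9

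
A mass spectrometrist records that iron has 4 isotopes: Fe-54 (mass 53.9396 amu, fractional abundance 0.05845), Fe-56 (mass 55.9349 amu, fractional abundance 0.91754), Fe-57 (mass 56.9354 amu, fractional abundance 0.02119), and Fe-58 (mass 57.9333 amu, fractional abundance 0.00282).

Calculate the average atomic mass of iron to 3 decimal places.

55.845 amu

Weight each isotope mass by its fractional abundance: 0.05845 × 53.9396 + 0.91754 × 55.9349 + 0.02119 × 56.9354 + 0.00282 × 57.9333
= 3.15277 + 51.32251 + 1.20646 + 0.16337 = 55.84511 amu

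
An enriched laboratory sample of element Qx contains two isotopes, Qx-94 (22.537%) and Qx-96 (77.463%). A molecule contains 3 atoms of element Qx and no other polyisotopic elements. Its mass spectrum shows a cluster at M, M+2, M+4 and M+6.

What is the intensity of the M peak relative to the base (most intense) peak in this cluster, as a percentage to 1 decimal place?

2.5%

Term probabilities: M 0.0114, M+2 0.1180, M+4 0.4057, M+6 0.4648. Base peak = M+6.
P(M+6) = C(3,3) × 0.22537^0 × 0.77463^3 = 1 × 1.0000 × 0.464818 = 0.464818 (base)
P(M) = C(3,0) × 0.22537^3 × 0.77463^0 = 1 × 0.01144691 × 1.0000 = 0.011447
Relative intensity = 0.011447 / 0.464818 × 100 = 2.5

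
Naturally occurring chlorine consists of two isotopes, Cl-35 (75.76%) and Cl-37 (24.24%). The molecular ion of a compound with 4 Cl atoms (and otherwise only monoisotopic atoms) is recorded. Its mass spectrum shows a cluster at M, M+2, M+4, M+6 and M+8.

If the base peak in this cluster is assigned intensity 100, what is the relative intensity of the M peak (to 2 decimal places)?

78.14

Binomial terms of (0.7576 + 0.2424)^4: M 0.3294, M+2 0.4216, M+4 0.2023, M+6 0.0432, M+8 0.0035 → M+2 is the base peak.
P(M+2) = C(4,1) × 0.7576^3 × 0.2424^1 = 4 × 0.4348304 × 0.2424 = 0.421612 (base)
P(M) = C(4,0) × 0.7576^4 × 0.2424^0 = 1 × 0.32942751 × 1.0000 = 0.329428
Relative intensity = 0.329428 / 0.421612 × 100 = 78.14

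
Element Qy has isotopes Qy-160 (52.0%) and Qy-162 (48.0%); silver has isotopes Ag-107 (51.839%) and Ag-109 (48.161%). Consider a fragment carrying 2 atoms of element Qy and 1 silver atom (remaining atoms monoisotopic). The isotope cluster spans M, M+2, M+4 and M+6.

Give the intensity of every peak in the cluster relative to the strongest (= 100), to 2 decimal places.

36.03 : 100.00 : 92.51 : 28.52

Element Qy pattern (n=2): 0.2704 : 0.4992 : 0.2304
Silver pattern (n=1): 0.51839 : 0.48161
Convolve the two distributions (both contribute in 2-u steps):
  M: 0.2704×0.51839 = 0.140173
  M+2: 0.2704×0.48161 + 0.4992×0.51839 = 0.389008
  M+4: 0.4992×0.48161 + 0.2304×0.51839 = 0.359857
  M+6: 0.2304×0.48161 = 0.110963
Scale to base peak (0.389008) = 100: 36.03 : 100.00 : 92.51 : 28.52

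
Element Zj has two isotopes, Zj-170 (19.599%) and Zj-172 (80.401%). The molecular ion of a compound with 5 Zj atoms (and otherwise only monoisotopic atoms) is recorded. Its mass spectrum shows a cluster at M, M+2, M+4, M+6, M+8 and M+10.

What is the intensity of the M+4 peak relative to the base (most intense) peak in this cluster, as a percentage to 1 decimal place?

Term probabilities: M 0.0003, M+2 0.0059, M+4 0.0487, M+6 0.1996, M+8 0.4095, M+10 0.3360. Base peak = M+8.
P(M+8) = C(5,4) × 0.19599^1 × 0.80401^4 = 5 × 0.19599 × 0.41787443 = 0.409496 (base)
P(M+4) = C(5,2) × 0.19599^3 × 0.80401^2 = 10 × 0.00752838 × 0.64643208 = 0.048666
Relative intensity = 0.048666 / 0.409496 × 100 = 11.9

11.9%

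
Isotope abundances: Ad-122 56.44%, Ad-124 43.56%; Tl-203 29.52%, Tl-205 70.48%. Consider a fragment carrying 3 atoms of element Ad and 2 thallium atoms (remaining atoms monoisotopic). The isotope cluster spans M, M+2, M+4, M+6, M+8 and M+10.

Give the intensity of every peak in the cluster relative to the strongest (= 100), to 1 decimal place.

Element Ad pattern (n=3): 0.17978813 : 0.41627769 : 0.32128023 : 0.08265395
Thallium pattern (n=2): 0.08714304 : 0.41611392 : 0.49674304
Convolve the two distributions (both contribute in 2-u steps):
  M: 0.17978813×0.08714304 = 0.015667
  M+2: 0.17978813×0.41611392 + 0.41627769×0.08714304 = 0.111088
  M+4: 0.17978813×0.49674304 + 0.41627769×0.41611392 + 0.32128023×0.08714304 = 0.290525
  M+6: 0.41627769×0.49674304 + 0.32128023×0.41611392 + 0.08265395×0.08714304 = 0.347675
  M+8: 0.32128023×0.49674304 + 0.08265395×0.41611392 = 0.193987
  M+10: 0.08265395×0.49674304 = 0.041058
Scale to base peak (0.347675) = 100: 4.5 : 32.0 : 83.6 : 100.0 : 55.8 : 11.8

4.5 : 32.0 : 83.6 : 100.0 : 55.8 : 11.8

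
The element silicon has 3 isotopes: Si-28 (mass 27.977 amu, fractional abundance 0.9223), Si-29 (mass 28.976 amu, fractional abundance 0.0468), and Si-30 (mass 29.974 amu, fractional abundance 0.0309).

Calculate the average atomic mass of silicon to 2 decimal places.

Ar = Σ fᵢ·mᵢ = 0.9223 × 27.977 + 0.0468 × 28.976 + 0.0309 × 29.974
= 25.8032 + 1.3561 + 0.9262 = 28.0855 amu

28.09 amu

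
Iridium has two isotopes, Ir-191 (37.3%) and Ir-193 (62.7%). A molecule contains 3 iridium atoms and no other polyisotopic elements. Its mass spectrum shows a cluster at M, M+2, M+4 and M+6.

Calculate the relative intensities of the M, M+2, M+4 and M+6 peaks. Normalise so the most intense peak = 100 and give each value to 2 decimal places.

Each Ir atom is independently Ir-191 (p = 0.373) or Ir-193 (q = 0.627); the cluster is the binomial expansion (p + q)^3.
P(M) = 0.373^3 = 0.051895
P(M+2) = 3 × 0.373^2 × 0.627^1 = 0.261702
P(M+4) = 3 × 0.373^1 × 0.627^2 = 0.439911
P(M+6) = 0.627^3 = 0.246492
The M+4 peak is largest (0.439911); scaling to 100 gives 11.80 : 59.49 : 100.00 : 56.03.

11.80 : 59.49 : 100.00 : 56.03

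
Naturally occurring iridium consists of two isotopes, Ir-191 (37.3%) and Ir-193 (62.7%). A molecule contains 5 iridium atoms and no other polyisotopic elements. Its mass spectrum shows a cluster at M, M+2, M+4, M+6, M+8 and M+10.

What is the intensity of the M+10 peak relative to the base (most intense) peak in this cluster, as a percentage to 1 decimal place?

Term probabilities: M 0.0072, M+2 0.0607, M+4 0.2040, M+6 0.3429, M+8 0.2882, M+10 0.0969. Base peak = M+6.
P(M+6) = C(5,3) × 0.373^2 × 0.627^3 = 10 × 0.139129 × 0.24649188 = 0.342942 (base)
P(M+10) = C(5,5) × 0.373^0 × 0.627^5 = 1 × 1.0000 × 0.09690311 = 0.096903
Relative intensity = 0.096903 / 0.342942 × 100 = 28.3

28.3%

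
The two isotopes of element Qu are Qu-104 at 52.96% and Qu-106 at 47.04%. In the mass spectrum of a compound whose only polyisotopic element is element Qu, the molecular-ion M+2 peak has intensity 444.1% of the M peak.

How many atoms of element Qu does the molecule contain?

For n independent Qu atoms, I(M+2)/I(M) = n · (abundance Qu-106) / (abundance Qu-104) = n · 0.4704/0.5296.
n = 4.441 × 0.5296/0.4704 = 5.00 ≈ 5

5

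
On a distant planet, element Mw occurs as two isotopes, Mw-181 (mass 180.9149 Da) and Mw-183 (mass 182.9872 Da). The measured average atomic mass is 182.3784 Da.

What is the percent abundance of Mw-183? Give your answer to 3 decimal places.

70.622%

With x = fraction of Mw-181 (so Mw-183 is 1 − x):
180.9149·x + 182.9872·(1 − x) = 182.3784
(180.9149 − 182.9872)·x = 182.3784 − 182.9872
x = -0.6088 / -2.0723 = 0.29378 → 29.378% Mw-181, 70.622% Mw-183.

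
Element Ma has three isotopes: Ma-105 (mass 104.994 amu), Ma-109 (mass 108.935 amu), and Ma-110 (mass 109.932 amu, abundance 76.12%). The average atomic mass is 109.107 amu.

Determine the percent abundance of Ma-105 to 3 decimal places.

14.893%

Let x and y be the fractions of Ma-105 and Ma-109. Then x + y = 1 − 0.7612 = 0.2388 and 104.994x + 108.935y = 109.107 − 0.7612×109.932 = 25.4267616.
Substituting: 104.994x + 108.935(0.2388 − x) = 25.4267616
(104.994 − 108.935)x = -0.5869164  ⇒  x = 0.14893, y = 0.08987
Ma-105: 14.893%, Ma-109: 8.987%.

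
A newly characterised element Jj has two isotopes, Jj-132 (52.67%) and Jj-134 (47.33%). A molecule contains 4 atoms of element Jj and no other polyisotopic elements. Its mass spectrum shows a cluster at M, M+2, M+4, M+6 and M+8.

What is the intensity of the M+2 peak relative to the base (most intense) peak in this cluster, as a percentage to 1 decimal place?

Binomial terms of (0.5267 + 0.4733)^4: M 0.0770, M+2 0.2766, M+4 0.3729, M+6 0.2234, M+8 0.0502 → M+4 is the base peak.
P(M+4) = C(4,2) × 0.5267^2 × 0.4733^2 = 6 × 0.27741289 × 0.22401289 = 0.372864 (base)
P(M+2) = C(4,1) × 0.5267^3 × 0.4733^1 = 4 × 0.14611337 × 0.4733 = 0.276622
Relative intensity = 0.276622 / 0.372864 × 100 = 74.2

74.2%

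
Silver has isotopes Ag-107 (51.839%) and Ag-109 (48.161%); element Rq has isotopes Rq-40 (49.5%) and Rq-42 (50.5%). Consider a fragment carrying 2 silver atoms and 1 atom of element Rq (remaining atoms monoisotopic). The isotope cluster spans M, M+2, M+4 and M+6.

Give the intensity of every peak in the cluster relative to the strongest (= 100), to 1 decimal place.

Silver pattern (n=2): 0.26872819 : 0.49932362 : 0.23194819
Element Rq pattern (n=1): 0.4950 : 0.5050
Convolve the two distributions (both contribute in 2-u steps):
  M: 0.26872819×0.4950 = 0.133020
  M+2: 0.26872819×0.5050 + 0.49932362×0.4950 = 0.382873
  M+4: 0.49932362×0.5050 + 0.23194819×0.4950 = 0.366973
  M+6: 0.23194819×0.5050 = 0.117134
Scale to base peak (0.382873) = 100: 34.7 : 100.0 : 95.8 : 30.6

34.7 : 100.0 : 95.8 : 30.6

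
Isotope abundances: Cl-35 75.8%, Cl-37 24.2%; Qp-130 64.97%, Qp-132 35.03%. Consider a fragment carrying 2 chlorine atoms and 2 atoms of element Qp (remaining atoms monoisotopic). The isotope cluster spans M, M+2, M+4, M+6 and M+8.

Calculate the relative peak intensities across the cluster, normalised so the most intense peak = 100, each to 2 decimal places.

Chlorine pattern (n=2): 0.574564 : 0.366872 : 0.058564
Element Qp pattern (n=2): 0.42211009 : 0.45517982 : 0.12271009
Convolve the two distributions (both contribute in 2-u steps):
  M: 0.574564×0.42211009 = 0.242529
  M+2: 0.574564×0.45517982 + 0.366872×0.42211009 = 0.416390
  M+4: 0.574564×0.12271009 + 0.366872×0.45517982 + 0.058564×0.42211009 = 0.262218
  M+6: 0.366872×0.12271009 + 0.058564×0.45517982 = 0.071676
  M+8: 0.058564×0.12271009 = 0.007186
Scale to base peak (0.416390) = 100: 58.25 : 100.00 : 62.97 : 17.21 : 1.73

58.25 : 100.00 : 62.97 : 17.21 : 1.73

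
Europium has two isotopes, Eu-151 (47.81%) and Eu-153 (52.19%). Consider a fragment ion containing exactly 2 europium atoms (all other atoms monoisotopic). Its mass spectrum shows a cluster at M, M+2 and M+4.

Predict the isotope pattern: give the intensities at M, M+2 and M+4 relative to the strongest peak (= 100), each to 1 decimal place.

Expanding (0.4781 + 0.5219)^2:
P(M) = 0.4781^2 = 0.228580
P(M+2) = 2 × 0.4781^1 × 0.5219^1 = 0.499041
P(M+4) = 0.5219^2 = 0.272380
The M+2 peak is largest (0.499041); scaling to 100 gives 45.8 : 100.0 : 54.6.

45.8 : 100.0 : 54.6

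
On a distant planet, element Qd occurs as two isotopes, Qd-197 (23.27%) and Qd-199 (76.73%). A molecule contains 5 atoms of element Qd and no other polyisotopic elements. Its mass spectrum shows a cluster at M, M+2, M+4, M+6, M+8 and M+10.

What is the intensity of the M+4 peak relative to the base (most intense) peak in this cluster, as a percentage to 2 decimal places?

18.39%

(0.2327 + 0.7673)^5 gives M 0.0007, M+2 0.0112, M+4 0.0742, M+6 0.2446, M+8 0.4033, M+10 0.2660; the largest is M+8.
P(M+8) = C(5,4) × 0.2327^1 × 0.7673^4 = 5 × 0.2327 × 0.34662573 = 0.403299 (base)
P(M+4) = C(5,2) × 0.2327^3 × 0.7673^2 = 10 × 0.01260054 × 0.58874929 = 0.074186
Relative intensity = 0.074186 / 0.403299 × 100 = 18.39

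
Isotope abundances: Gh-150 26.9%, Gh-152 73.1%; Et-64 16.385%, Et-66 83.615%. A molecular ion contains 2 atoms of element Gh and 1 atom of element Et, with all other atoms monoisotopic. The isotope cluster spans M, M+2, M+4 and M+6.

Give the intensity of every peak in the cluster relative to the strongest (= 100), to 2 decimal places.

2.65 : 27.96 : 93.19 : 100.00

Element Gh pattern (n=2): 0.072361 : 0.393278 : 0.534361
Element Et pattern (n=1): 0.16385 : 0.83615
Convolve the two distributions (both contribute in 2-u steps):
  M: 0.072361×0.16385 = 0.011856
  M+2: 0.072361×0.83615 + 0.393278×0.16385 = 0.124943
  M+4: 0.393278×0.83615 + 0.534361×0.16385 = 0.416394
  M+6: 0.534361×0.83615 = 0.446806
Scale to base peak (0.446806) = 100: 2.65 : 27.96 : 93.19 : 100.00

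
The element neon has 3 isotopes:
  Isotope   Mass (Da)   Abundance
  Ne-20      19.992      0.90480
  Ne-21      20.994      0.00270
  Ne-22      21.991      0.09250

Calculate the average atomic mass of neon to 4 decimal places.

The abundance-weighted mean is 0.90480 × 19.992 + 0.00270 × 20.994 + 0.09250 × 21.991
= 18.08876 + 0.05668 + 2.03417 = 20.17961 Da

20.1796 Da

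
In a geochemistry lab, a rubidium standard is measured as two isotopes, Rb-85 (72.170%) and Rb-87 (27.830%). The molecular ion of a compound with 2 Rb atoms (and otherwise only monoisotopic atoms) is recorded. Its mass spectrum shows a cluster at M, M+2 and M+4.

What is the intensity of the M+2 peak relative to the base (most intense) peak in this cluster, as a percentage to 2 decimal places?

77.12%

(0.72170 + 0.27830)^2 gives M 0.5209, M+2 0.4017, M+4 0.0775; the largest is M.
P(M) = C(2,0) × 0.72170^2 × 0.27830^0 = 1 × 0.52085089 × 1.0000 = 0.520851 (base)
P(M+2) = C(2,1) × 0.72170^1 × 0.27830^1 = 2 × 0.7217 × 0.2783 = 0.401698
Relative intensity = 0.401698 / 0.520851 × 100 = 77.12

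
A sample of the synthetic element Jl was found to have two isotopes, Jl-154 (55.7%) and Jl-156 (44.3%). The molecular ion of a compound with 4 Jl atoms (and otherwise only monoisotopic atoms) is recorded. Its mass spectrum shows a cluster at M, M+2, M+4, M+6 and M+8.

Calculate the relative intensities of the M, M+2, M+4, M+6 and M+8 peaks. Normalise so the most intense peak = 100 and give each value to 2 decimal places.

26.35 : 83.82 : 100.00 : 53.02 : 10.54

Expanding (0.557 + 0.443)^4:
P(M) = 0.557^4 = 0.096254
P(M+2) = 4 × 0.557^3 × 0.443^1 = 0.306217
P(M+4) = 6 × 0.557^2 × 0.443^2 = 0.365316
P(M+6) = 4 × 0.557^1 × 0.443^3 = 0.193699
P(M+8) = 0.443^4 = 0.038514
The M+4 peak is largest (0.365316); scaling to 100 gives 26.35 : 83.82 : 100.00 : 53.02 : 10.54.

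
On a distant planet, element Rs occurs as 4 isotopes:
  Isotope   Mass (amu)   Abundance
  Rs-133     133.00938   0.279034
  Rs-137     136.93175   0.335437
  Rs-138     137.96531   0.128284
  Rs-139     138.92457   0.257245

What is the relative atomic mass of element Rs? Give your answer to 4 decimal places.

Average mass = Σ (abundance × isotope mass) = 0.279034 × 133.00938 + 0.335437 × 136.93175 + 0.128284 × 137.96531 + 0.257245 × 138.92457
= 37.114139 + 45.931975 + 17.698742 + 35.737651 = 136.482507 amu

136.4825 amu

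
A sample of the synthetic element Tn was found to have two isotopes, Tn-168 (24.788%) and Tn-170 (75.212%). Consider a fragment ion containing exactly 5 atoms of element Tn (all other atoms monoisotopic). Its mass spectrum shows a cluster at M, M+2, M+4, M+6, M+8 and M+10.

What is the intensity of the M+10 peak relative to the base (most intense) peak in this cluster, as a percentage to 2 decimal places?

60.68%

(0.24788 + 0.75212)^5 gives M 0.0009, M+2 0.0142, M+4 0.0862, M+6 0.2614, M+8 0.3966, M+10 0.2407; the largest is M+8.
P(M+8) = C(5,4) × 0.24788^1 × 0.75212^4 = 5 × 0.24788 × 0.31999895 = 0.396607 (base)
P(M+10) = C(5,5) × 0.24788^0 × 0.75212^5 = 1 × 1.0000 × 0.24067761 = 0.240678
Relative intensity = 0.240678 / 0.396607 × 100 = 60.68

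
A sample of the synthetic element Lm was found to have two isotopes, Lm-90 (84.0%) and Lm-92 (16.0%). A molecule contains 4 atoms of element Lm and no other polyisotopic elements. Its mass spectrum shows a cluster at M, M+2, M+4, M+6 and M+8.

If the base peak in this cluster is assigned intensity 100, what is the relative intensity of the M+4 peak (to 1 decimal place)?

21.8

(0.840 + 0.160)^4 gives M 0.4979, M+2 0.3793, M+4 0.1084, M+6 0.0138, M+8 0.0007; the largest is M.
P(M) = C(4,0) × 0.840^4 × 0.160^0 = 1 × 0.49787136 × 1.0000 = 0.497871 (base)
P(M+4) = C(4,2) × 0.840^2 × 0.160^2 = 6 × 0.7056 × 0.0256 = 0.108380
Relative intensity = 0.108380 / 0.497871 × 100 = 21.8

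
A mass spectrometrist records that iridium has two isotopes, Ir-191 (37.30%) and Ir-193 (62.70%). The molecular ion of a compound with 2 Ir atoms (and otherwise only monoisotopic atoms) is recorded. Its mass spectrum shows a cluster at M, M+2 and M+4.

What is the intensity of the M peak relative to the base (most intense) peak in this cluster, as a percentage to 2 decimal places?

29.74%

Term probabilities: M 0.1391, M+2 0.4677, M+4 0.3931. Base peak = M+2.
P(M+2) = C(2,1) × 0.3730^1 × 0.6270^1 = 2 × 0.3730 × 0.6270 = 0.467742 (base)
P(M) = C(2,0) × 0.3730^2 × 0.6270^0 = 1 × 0.139129 × 1.0000 = 0.139129
Relative intensity = 0.139129 / 0.467742 × 100 = 29.74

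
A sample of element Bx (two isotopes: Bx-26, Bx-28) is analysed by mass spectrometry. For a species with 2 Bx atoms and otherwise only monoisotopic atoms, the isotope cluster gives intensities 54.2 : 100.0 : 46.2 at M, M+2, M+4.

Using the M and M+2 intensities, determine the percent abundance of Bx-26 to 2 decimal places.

52.02%

Let p = fractional abundance of Bx-26. I(M+2)/I(M) = [C(2,1)·p^1·(1−p)] / p^2 = 2·(1−p)/p = 100.0/54.2 = 1.8450
(1−p)/p = 1.8450/2 = 0.9225  ⇒  p = 1/(1 + 0.9225) = 0.5202
Bx-26: 52.02%, Bx-28: 47.98%.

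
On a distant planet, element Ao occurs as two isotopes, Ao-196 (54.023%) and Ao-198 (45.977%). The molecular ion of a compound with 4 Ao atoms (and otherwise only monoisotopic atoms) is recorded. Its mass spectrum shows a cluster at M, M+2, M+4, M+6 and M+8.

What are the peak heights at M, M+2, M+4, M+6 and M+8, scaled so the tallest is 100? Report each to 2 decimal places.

Each Ao atom is independently Ao-196 (p = 0.54023) or Ao-198 (q = 0.45977); the cluster is the binomial expansion (p + q)^4.
P(M) = 0.54023^4 = 0.085176
P(M+2) = 4 × 0.54023^3 × 0.45977^1 = 0.289959
P(M+4) = 6 × 0.54023^2 × 0.45977^2 = 0.370160
P(M+6) = 4 × 0.54023^1 × 0.45977^3 = 0.210020
P(M+8) = 0.45977^4 = 0.044685
The M+4 peak is largest (0.370160); scaling to 100 gives 23.01 : 78.33 : 100.00 : 56.74 : 12.07.

23.01 : 78.33 : 100.00 : 56.74 : 12.07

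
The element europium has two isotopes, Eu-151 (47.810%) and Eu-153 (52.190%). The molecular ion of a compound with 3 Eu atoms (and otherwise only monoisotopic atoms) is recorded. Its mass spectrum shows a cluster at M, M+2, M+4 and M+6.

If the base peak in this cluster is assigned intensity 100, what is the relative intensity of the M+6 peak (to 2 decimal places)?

36.39

Term probabilities: M 0.1093, M+2 0.3579, M+4 0.3907, M+6 0.1422. Base peak = M+4.
P(M+4) = C(3,2) × 0.47810^1 × 0.52190^2 = 3 × 0.4781 × 0.27237961 = 0.390674 (base)
P(M+6) = C(3,3) × 0.47810^0 × 0.52190^3 = 1 × 1.0000 × 0.14215492 = 0.142155
Relative intensity = 0.142155 / 0.390674 × 100 = 36.39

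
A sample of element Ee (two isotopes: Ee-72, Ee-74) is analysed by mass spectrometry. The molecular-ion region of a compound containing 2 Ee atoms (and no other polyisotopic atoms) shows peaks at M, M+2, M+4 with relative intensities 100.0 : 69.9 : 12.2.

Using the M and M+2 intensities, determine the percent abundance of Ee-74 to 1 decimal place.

If p is the fraction of Ee that is Ee-72, then I(M+2)/I(M) = [C(2,1)·p^1·(1−p)] / p^2 = 2·(1−p)/p = 69.9/100.0 = 0.6990
(1−p)/p = 0.6990/2 = 0.3495  ⇒  p = 1/(1 + 0.3495) = 0.7410
Ee-72: 74.1%, Ee-74: 25.9%.

25.9%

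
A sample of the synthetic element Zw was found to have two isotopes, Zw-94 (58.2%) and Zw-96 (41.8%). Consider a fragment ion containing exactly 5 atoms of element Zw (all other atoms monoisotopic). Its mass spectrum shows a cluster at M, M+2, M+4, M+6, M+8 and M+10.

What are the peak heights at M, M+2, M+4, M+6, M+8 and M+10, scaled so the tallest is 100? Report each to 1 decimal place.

Each Zw atom is independently Zw-94 (p = 0.582) or Zw-96 (q = 0.418); the cluster is the binomial expansion (p + q)^5.
P(M) = 0.582^5 = 0.066775
P(M+2) = 5 × 0.582^4 × 0.418^1 = 0.239794
P(M+4) = 10 × 0.582^3 × 0.418^2 = 0.344446
P(M+6) = 10 × 0.582^2 × 0.418^3 = 0.247386
P(M+8) = 5 × 0.582^1 × 0.418^4 = 0.088838
P(M+10) = 0.418^5 = 0.012761
The M+4 peak is largest (0.344446); scaling to 100 gives 19.4 : 69.6 : 100.0 : 71.8 : 25.8 : 3.7.

19.4 : 69.6 : 100.0 : 71.8 : 25.8 : 3.7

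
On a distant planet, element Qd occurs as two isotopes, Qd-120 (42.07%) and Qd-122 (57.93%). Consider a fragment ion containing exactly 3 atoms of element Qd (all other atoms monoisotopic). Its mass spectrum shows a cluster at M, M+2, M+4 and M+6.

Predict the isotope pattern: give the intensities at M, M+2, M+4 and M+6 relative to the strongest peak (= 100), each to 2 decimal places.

Expanding (0.4207 + 0.5793)^3:
P(M) = 0.4207^3 = 0.074459
P(M+2) = 3 × 0.4207^2 × 0.5793^1 = 0.307588
P(M+4) = 3 × 0.4207^1 × 0.5793^2 = 0.423546
P(M+6) = 0.5793^3 = 0.194406
The M+4 peak is largest (0.423546); scaling to 100 gives 17.58 : 72.62 : 100.00 : 45.90.

17.58 : 72.62 : 100.00 : 45.90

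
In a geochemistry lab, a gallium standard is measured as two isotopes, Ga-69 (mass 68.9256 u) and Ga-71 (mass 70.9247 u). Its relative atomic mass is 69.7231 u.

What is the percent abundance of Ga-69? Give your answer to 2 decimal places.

Let x be the fractional abundance of Ga-69; then Ga-71 has abundance 1 − x.
68.9256·x + 70.9247·(1 − x) = 69.7231
(68.9256 − 70.9247)·x = 69.7231 − 70.9247
x = -1.2016 / -1.9991 = 0.60107 → 60.11% Ga-69, 39.89% Ga-71.

60.11%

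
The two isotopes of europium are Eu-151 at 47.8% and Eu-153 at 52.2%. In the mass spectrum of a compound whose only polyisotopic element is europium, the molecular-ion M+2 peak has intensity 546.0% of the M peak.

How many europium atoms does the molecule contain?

5

With n Eu atoms, P(M+2)/P(M) = C(n,1)·p^(n−1)q / p^n = n·q/p = n · 0.522/0.478.
n = 5.460 × 0.478/0.522 = 5.00 ≈ 5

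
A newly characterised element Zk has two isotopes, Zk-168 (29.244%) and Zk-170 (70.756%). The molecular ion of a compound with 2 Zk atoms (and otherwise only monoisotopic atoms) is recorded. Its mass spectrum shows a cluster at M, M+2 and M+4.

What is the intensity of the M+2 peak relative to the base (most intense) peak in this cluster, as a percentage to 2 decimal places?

82.66%

(0.29244 + 0.70756)^2 gives M 0.0855, M+2 0.4138, M+4 0.5006; the largest is M+4.
P(M+4) = C(2,2) × 0.29244^0 × 0.70756^2 = 1 × 1.0000 × 0.50064115 = 0.500641 (base)
P(M+2) = C(2,1) × 0.29244^1 × 0.70756^1 = 2 × 0.29244 × 0.70756 = 0.413838
Relative intensity = 0.413838 / 0.500641 × 100 = 82.66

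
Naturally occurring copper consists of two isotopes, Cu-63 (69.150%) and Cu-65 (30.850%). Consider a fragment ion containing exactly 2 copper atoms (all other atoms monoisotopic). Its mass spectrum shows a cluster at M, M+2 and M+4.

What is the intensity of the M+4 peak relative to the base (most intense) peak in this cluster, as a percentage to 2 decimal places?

19.90%

Term probabilities: M 0.4782, M+2 0.4267, M+4 0.0952. Base peak = M.
P(M) = C(2,0) × 0.69150^2 × 0.30850^0 = 1 × 0.47817225 × 1.0000 = 0.478172 (base)
P(M+4) = C(2,2) × 0.69150^0 × 0.30850^2 = 1 × 1.0000 × 0.09517225 = 0.095172
Relative intensity = 0.095172 / 0.478172 × 100 = 19.90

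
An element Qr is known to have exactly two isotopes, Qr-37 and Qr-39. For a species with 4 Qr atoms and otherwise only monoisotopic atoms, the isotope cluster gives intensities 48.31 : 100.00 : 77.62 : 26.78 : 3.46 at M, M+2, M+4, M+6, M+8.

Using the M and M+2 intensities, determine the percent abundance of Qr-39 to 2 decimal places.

Let p = fractional abundance of Qr-37. I(M+2)/I(M) = [C(4,1)·p^3·(1−p)] / p^4 = 4·(1−p)/p = 100.00/48.31 = 2.0700
(1−p)/p = 2.0700/4 = 0.5175  ⇒  p = 1/(1 + 0.5175) = 0.6590
Qr-37: 65.90%, Qr-39: 34.10%.

34.10%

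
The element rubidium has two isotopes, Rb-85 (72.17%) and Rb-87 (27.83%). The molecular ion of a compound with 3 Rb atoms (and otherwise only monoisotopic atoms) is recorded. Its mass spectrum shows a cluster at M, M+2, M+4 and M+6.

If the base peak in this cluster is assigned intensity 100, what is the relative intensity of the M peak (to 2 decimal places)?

86.44

(0.7217 + 0.2783)^3 gives M 0.3759, M+2 0.4349, M+4 0.1677, M+6 0.0216; the largest is M+2.
P(M+2) = C(3,1) × 0.7217^2 × 0.2783^1 = 3 × 0.52085089 × 0.2783 = 0.434858 (base)
P(M) = C(3,0) × 0.7217^3 × 0.2783^0 = 1 × 0.37589809 × 1.0000 = 0.375898
Relative intensity = 0.375898 / 0.434858 × 100 = 86.44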